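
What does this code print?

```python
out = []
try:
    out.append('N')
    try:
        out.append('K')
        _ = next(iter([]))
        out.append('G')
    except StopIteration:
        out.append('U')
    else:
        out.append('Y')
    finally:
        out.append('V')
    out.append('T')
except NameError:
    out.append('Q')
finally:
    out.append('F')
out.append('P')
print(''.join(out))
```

Execution trace: 'N' (try body) → 'K' (inner try body) → 'U' (inner except StopIteration) → 'V' (inner finally) → 'T' (try body, no exception) → 'F' (finally) → 'P' (after the try/except). Output: NKUVTFP

Answer: NKUVTFP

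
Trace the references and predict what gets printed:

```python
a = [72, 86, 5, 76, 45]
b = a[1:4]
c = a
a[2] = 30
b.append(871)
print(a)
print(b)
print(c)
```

Key concept: slice vs alias.
Step by step:
`a = [72, 86, 5, 76, 45]` → a = [72, 86, 5, 76, 45]
`b = a[1:4]` → b = [86, 5, 76]
`c = a` → c = [72, 86, 5, 76, 45] (same object as a)
`a[2] = 30` → a = [72, 86, 30, 76, 45] (same object as c); c = [72, 86, 30, 76, 45] (same object as a)
`b.append(871)` → b = [86, 5, 76, 871]
`print(a)` → prints [72, 86, 30, 76, 45]
`print(b)` → prints [86, 5, 76, 871]
`print(c)` → prints [72, 86, 30, 76, 45]

Answer:
[72, 86, 30, 76, 45]
[86, 5, 76, 871]
[72, 86, 30, 76, 45]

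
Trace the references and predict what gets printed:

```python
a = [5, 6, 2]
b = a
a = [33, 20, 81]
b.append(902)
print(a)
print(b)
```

Key concept: rebinding vs mutation: a is rebound to a new list, b still points at the original.
Step by step:
`a = [5, 6, 2]` → a = [5, 6, 2]
`b = a` → b = [5, 6, 2] (same object as a)
`a = [33, 20, 81]` → a = [33, 20, 81]
`b.append(902)` → b = [5, 6, 2, 902]
`print(a)` → prints [33, 20, 81]
`print(b)` → prints [5, 6, 2, 902]

Answer:
[33, 20, 81]
[5, 6, 2, 902]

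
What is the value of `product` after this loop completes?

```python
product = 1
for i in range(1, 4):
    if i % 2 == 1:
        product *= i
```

Product of odd numbers 1 to 3
`product` takes the values: 1 → 3

Answer: 3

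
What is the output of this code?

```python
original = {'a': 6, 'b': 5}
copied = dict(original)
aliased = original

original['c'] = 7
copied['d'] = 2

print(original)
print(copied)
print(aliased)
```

Key concept: dict() creates copy, assignment creates alias.
Step by step:
`original = {'a': 6, 'b': 5}` → original = {'a': 6, 'b': 5}
`copied = dict(original)` → copied = {'a': 6, 'b': 5}
`aliased = original` → aliased = {'a': 6, 'b': 5} (same object as original)
`original['c'] = 7` → original = {'a': 6, 'b': 5, 'c': 7} (same object as aliased); aliased = {'a': 6, 'b': 5, 'c': 7} (same object as original)
`copied['d'] = 2` → copied = {'a': 6, 'b': 5, 'd': 2}
`print(original)` → prints {'a': 6, 'b': 5, 'c': 7}
`print(copied)` → prints {'a': 6, 'b': 5, 'd': 2}
`print(aliased)` → prints {'a': 6, 'b': 5, 'c': 7}

Answer:
{'a': 6, 'b': 5, 'c': 7}
{'a': 6, 'b': 5, 'd': 2}
{'a': 6, 'b': 5, 'c': 7}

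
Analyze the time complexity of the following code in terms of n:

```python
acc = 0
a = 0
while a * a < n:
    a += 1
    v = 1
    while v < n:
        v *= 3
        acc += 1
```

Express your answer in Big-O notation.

Each loop level contributes: √n × log n. Multiplying the contributions gives O(√n log n).

Answer: O(√n log n)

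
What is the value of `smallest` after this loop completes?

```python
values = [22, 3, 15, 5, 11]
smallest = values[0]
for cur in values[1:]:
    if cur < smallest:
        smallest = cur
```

Minimum of [22, 3, 15, 5, 11]
`smallest` takes the values: 22 → 3

Answer: 3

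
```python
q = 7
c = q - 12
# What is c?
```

Trace:
`q = 7` → q = 7
`c = q - 12` → c = -5
So c = -5

Answer: -5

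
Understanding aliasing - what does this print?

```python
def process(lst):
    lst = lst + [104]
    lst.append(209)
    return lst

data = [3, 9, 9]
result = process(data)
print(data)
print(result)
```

Key concept: rebinding parameter vs mutation.
Step by step:
`data = [3, 9, 9]` → data = [3, 9, 9]
`result = process(data)` → result = [3, 9, 9, 104, 209]
`print(data)` → prints [3, 9, 9]
`print(result)` → prints [3, 9, 9, 104, 209]

Answer:
[3, 9, 9]
[3, 9, 9, 104, 209]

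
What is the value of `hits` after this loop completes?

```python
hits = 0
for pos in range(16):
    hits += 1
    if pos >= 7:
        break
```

Loop breaks when pos reaches 7, hits is 8
`hits` takes the values: 0 → 1 → 2 → 3 → 4 → 5 → 6 → 7 → 8

Answer: 8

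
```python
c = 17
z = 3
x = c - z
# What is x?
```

Trace:
`c = 17` → c = 17
`z = 3` → z = 3
`x = c - z` → x = 14
So x = 14

Answer: 14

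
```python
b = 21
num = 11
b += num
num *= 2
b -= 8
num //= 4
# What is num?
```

Trace:
`b = 21` → b = 21
`num = 11` → num = 11
`b += num` → b = 32
`num *= 2` → num = 22
`b -= 8` → b = 24
`num //= 4` → num = 5
So num = 5

Answer: 5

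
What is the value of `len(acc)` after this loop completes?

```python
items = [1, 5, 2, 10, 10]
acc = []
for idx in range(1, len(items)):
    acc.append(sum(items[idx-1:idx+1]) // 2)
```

Number of 2-element averages
`acc` takes the values: [] → [3] → [3, 3] → [3, 3, 6] → [3, 3, 6, 10]
So `len(acc)` = 4

Answer: 4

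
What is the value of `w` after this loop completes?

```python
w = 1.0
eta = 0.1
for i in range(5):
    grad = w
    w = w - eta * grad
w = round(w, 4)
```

Gradient descent: w = 1.0 * (1 - 0.1)^5
`w` takes the values: 1.0 → 0.9 → 0.81 → 0.729 → 0.6561 → 0.59049 → 0.5905

Answer: 0.5905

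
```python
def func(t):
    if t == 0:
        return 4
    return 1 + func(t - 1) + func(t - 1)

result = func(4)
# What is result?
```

func(t) = 1 + 2·func(t-1), func(0)=4. Closed form: (4+1)·2^4 - 1 = 79.

Answer: 79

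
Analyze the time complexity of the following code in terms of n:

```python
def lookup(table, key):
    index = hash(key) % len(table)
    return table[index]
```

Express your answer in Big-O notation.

This is Hash table lookup (average case). Time complexity: O(1).

Answer: O(1)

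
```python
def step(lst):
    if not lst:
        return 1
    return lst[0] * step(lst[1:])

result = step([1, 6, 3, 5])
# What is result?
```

Product over [1, 6, 3, 5] = 1 * 6 * 3 * 5 = 90

Answer: 90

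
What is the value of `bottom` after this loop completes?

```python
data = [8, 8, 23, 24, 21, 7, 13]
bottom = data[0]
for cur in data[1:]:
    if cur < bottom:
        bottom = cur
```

Minimum of [8, 8, 23, 24, 21, 7, 13]
`bottom` takes the values: 8 → 7

Answer: 7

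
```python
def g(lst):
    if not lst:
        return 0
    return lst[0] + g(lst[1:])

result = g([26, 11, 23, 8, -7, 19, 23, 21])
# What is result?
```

26 + 11 + 23 + 8 + (-7) + 19 + 23 + 21 + 0 = 124

Answer: 124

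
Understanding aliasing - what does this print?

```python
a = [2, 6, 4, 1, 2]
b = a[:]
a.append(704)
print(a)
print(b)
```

Key concept: slice [:] creates copy.
Step by step:
`a = [2, 6, 4, 1, 2]` → a = [2, 6, 4, 1, 2]
`b = a[:]` → b = [2, 6, 4, 1, 2]
`a.append(704)` → a = [2, 6, 4, 1, 2, 704]
`print(a)` → prints [2, 6, 4, 1, 2, 704]
`print(b)` → prints [2, 6, 4, 1, 2]

Answer:
[2, 6, 4, 1, 2, 704]
[2, 6, 4, 1, 2]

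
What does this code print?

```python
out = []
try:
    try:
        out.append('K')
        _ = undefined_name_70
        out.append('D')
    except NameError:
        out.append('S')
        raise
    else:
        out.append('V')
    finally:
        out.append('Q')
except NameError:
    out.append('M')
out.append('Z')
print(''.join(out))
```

Execution trace: 'K' (inner try body) → 'S' (inner except NameError) → 'Q' (inner finally) → 'M' (outer except NameError) → 'Z' (after the try/except). Output: KSQMZ

Answer: KSQMZ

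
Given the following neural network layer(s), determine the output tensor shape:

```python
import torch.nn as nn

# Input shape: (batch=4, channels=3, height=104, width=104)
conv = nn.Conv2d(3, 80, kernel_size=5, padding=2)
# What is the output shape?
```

Input: (4, 3, 104, 104) -> Output: (4, 80, 104, 104)

Answer: (4, 80, 104, 104)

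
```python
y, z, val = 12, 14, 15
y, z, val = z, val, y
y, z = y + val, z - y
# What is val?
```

Trace:
`y, z, val = 12, 14, 15` → y = 12; z = 14; val = 15
`y, z, val = z, val, y` → y = 14; z = 15; val = 12
`y, z = y + val, z - y` → y = 26; z = 1
So val = 12

Answer: 12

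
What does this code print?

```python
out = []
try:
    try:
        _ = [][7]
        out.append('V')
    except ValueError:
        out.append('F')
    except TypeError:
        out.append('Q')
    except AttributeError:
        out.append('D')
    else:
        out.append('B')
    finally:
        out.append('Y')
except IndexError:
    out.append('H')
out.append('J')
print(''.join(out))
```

Execution trace: 'Y' (finally) → 'H' (outer except IndexError) → 'J' (after the try/except). Output: YHJ

Answer: YHJ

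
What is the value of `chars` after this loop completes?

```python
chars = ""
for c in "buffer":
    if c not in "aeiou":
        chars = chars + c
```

Remove vowels from 'buffer'
`chars` takes the values: "" → "b" → "bf" → "bff" → "bffr"

Answer: "bffr"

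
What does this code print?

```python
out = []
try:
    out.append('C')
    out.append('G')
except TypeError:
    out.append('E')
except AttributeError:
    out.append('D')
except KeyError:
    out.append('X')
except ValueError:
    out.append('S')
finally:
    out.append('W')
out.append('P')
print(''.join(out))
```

Execution trace: 'C' (try body) → 'G' (try body, no exception) → 'W' (finally) → 'P' (after the try/except). Output: CGWP

Answer: CGWP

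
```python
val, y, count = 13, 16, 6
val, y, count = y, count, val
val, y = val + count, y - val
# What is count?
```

Trace:
`val, y, count = 13, 16, 6` → val = 13; y = 16; count = 6
`val, y, count = y, count, val` → val = 16; y = 6; count = 13
`val, y = val + count, y - val` → val = 29; y = -10
So count = 13

Answer: 13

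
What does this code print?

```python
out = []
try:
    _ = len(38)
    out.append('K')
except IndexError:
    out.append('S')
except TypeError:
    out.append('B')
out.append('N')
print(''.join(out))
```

Execution trace: 'B' (except TypeError) → 'N' (after the try/except). Output: BN

Answer: BN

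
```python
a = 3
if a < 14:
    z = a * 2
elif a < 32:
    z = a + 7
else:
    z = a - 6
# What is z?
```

Trace:
`a = 3` → a = 3
`if a < 14: ...` → a < 14 is True → z = 6
So z = 6

Answer: 6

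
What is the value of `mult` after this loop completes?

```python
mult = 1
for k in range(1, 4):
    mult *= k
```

3! = 6
`mult` takes the values: 1 → 2 → 6

Answer: 6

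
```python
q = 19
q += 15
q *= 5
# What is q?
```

Trace:
`q = 19` → q = 19
`q += 15` → q = 34
`q *= 5` → q = 170
So q = 170

Answer: 170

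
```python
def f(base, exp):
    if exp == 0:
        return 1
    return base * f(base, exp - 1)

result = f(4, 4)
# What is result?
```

f(4, 4) = 4 * 4 * 4 * 4 = 256

Answer: 256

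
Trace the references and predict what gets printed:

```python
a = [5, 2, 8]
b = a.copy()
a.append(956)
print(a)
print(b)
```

Key concept: list.copy() creates independent copy.
Step by step:
`a = [5, 2, 8]` → a = [5, 2, 8]
`b = a.copy()` → b = [5, 2, 8]
`a.append(956)` → a = [5, 2, 8, 956]
`print(a)` → prints [5, 2, 8, 956]
`print(b)` → prints [5, 2, 8]

Answer:
[5, 2, 8, 956]
[5, 2, 8]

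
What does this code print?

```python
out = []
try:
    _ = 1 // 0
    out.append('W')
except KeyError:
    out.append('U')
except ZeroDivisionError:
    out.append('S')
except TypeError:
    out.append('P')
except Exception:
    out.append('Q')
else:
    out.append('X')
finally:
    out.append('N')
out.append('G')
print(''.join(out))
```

Execution trace: 'S' (except ZeroDivisionError) → 'N' (finally) → 'G' (after the try/except). Output: SNG

Answer: SNG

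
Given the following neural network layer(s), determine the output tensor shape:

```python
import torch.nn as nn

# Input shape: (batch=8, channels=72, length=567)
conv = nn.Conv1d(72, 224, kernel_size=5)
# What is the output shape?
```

Input: (8, 72, 567) -> Output: (8, 224, 563)

Answer: (8, 224, 563)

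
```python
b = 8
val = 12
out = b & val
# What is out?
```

Trace:
`b = 8` → b = 8
`val = 12` → val = 12
`out = b & val` → out = 8
So out = 8

Answer: 8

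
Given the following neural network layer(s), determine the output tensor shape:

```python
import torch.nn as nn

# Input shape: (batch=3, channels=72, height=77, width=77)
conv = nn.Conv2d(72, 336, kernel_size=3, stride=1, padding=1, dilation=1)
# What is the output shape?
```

Input: (3, 72, 77, 77) -> Output: (3, 336, 77, 77)

Answer: (3, 336, 77, 77)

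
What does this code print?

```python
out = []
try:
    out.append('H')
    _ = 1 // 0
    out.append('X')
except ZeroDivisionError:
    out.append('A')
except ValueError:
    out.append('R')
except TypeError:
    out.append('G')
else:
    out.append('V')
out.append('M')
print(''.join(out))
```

Execution trace: 'H' (try body) → 'A' (except ZeroDivisionError) → 'M' (after the try/except). Output: HAM

Answer: HAM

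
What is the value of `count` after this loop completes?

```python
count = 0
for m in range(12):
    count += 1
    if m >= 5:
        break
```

Loop breaks when m reaches 5, count is 6
`count` takes the values: 0 → 1 → 2 → 3 → 4 → 5 → 6

Answer: 6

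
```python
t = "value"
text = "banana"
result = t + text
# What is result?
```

Trace:
`t = "value"` → t = 'value'
`text = "banana"` → text = 'banana'
`result = t + text` → result = 'valuebanana'
So result = 'valuebanana'

Answer: 'valuebanana'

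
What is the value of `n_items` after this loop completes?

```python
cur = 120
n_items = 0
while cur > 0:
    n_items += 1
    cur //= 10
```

Count digits by repeated division by 10
`n_items` takes the values: 0 → 1 → 2 → 3

Answer: 3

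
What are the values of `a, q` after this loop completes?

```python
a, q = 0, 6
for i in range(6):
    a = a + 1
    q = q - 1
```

a goes 0→6, q goes 6→0
`a, q` takes the values: (0, 6) → (1, 6) → (1, 5) → (2, 5) → (2, 4) → (3, 4) → (3, 3) → (4, 3) → (4, 2) → (5, 2) → (5, 1) → (6, 1) → (6, 0)

Answer: 6, 0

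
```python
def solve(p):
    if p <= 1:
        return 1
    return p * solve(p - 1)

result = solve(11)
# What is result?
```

solve(11) = 11 * 10 * 9 * 8 * 7 * 6 * 5 * 4 * 3 * 2 * 1 = 39916800

Answer: 39916800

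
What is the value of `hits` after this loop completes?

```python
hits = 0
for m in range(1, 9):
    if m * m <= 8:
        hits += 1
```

Count numbers where m² ≤ 8
`hits` takes the values: 0 → 1 → 2

Answer: 2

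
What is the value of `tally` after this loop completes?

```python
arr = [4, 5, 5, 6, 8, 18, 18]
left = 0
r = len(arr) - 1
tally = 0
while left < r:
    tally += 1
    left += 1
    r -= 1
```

Iterations until pointers meet (list length 7)
`tally` takes the values: 0 → 1 → 2 → 3

Answer: 3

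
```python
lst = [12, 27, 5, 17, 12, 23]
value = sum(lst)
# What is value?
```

Trace:
`lst = [12, 27, 5, 17, 12, 23]` → lst = [12, 27, 5, 17, 12, 23]
`value = sum(lst)` → value = 96
So value = 96

Answer: 96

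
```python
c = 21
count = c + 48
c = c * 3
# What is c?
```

Trace:
`c = 21` → c = 21
`count = c + 48` → count = 69
`c = c * 3` → c = 63
So c = 63

Answer: 63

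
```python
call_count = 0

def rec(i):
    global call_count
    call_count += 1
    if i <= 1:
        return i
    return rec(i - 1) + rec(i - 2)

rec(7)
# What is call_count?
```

Calls(i) = 1 + Calls(i-1) + Calls(i-2); Calls(0)=Calls(1)=1. For i=7 this gives 41.

Answer: 41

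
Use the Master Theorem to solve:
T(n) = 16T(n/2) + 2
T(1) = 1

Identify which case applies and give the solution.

a=16, b=2, f(n)=2. log_2(16) = 4. Since c=0 < 4, Case 1 applies: T(n) = Θ(n^log_b(a)) = O(n^4).

Answer: O(n^4) - Case 1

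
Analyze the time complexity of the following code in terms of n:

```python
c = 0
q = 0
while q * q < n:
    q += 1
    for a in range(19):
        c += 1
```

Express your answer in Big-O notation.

Each loop level contributes: √n × 1. Multiplying the contributions gives O(√n).

Answer: O(√n)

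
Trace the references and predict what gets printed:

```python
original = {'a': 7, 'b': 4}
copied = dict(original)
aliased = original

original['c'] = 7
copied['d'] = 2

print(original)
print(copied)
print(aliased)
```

Key concept: dict() creates copy, assignment creates alias.
Step by step:
`original = {'a': 7, 'b': 4}` → original = {'a': 7, 'b': 4}
`copied = dict(original)` → copied = {'a': 7, 'b': 4}
`aliased = original` → aliased = {'a': 7, 'b': 4} (same object as original)
`original['c'] = 7` → original = {'a': 7, 'b': 4, 'c': 7} (same object as aliased); aliased = {'a': 7, 'b': 4, 'c': 7} (same object as original)
`copied['d'] = 2` → copied = {'a': 7, 'b': 4, 'd': 2}
`print(original)` → prints {'a': 7, 'b': 4, 'c': 7}
`print(copied)` → prints {'a': 7, 'b': 4, 'd': 2}
`print(aliased)` → prints {'a': 7, 'b': 4, 'c': 7}

Answer:
{'a': 7, 'b': 4, 'c': 7}
{'a': 7, 'b': 4, 'd': 2}
{'a': 7, 'b': 4, 'c': 7}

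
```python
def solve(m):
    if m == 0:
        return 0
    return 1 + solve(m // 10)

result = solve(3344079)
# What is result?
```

Count of digits of 3344079: 7

Answer: 7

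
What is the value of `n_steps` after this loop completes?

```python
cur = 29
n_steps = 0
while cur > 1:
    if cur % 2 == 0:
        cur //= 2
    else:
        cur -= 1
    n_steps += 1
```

Steps to reduce 29 to 1
`n_steps` takes the values: 0 → 1 → 2 → 3 → 4 → 5 → 6 → 7

Answer: 7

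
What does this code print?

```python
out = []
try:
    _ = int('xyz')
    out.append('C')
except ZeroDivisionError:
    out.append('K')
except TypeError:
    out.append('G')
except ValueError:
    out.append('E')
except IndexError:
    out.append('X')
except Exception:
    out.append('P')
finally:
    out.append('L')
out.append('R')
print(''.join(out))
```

Execution trace: 'E' (except ValueError) → 'L' (finally) → 'R' (after the try/except). Output: ELR

Answer: ELR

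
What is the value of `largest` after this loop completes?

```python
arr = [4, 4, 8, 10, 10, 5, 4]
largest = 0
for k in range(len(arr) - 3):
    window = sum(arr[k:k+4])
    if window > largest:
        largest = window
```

Max sum of 4-element window in [4, 4, 8, 10, 10, 5, 4]
`largest` takes the values: 0 → 26 → 32 → 33

Answer: 33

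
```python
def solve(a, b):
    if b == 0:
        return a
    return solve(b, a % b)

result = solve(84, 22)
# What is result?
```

solve(84, 22) -> solve(22, 18) -> solve(18, 4) -> solve(4, 2) -> solve(2, 0) -> 2

Answer: 2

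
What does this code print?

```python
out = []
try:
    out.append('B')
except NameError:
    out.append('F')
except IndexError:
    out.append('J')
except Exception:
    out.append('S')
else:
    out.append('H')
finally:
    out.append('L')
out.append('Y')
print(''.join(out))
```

Execution trace: 'B' (try body, no exception) → 'H' (else) → 'L' (finally) → 'Y' (after the try/except). Output: BHLY

Answer: BHLY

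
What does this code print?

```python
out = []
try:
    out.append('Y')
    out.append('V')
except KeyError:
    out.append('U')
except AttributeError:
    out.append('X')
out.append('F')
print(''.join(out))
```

Execution trace: 'Y' (try body) → 'V' (try body, no exception) → 'F' (after the try/except). Output: YVF

Answer: YVF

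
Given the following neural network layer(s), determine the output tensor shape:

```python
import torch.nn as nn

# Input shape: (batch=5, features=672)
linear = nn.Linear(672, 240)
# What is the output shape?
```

Input: (5, 672) -> Output: (5, 240)

Answer: (5, 240)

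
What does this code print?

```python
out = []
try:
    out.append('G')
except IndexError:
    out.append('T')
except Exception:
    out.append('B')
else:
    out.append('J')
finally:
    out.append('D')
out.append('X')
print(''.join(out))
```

Execution trace: 'G' (try body, no exception) → 'J' (else) → 'D' (finally) → 'X' (after the try/except). Output: GJDX

Answer: GJDX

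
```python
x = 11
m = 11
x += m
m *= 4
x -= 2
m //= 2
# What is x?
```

Trace:
`x = 11` → x = 11
`m = 11` → m = 11
`x += m` → x = 22
`m *= 4` → m = 44
`x -= 2` → x = 20
`m //= 2` → m = 22
So x = 20

Answer: 20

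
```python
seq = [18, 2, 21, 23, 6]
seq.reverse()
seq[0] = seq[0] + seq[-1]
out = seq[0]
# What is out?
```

Trace:
`seq = [18, 2, 21, 23, 6]` → seq = [18, 2, 21, 23, 6]
`seq.reverse()` → seq = [6, 23, 21, 2, 18]
`seq[0] = seq[0] + seq[-1]` → seq = [24, 23, 21, 2, 18]
`out = seq[0]` → out = 24
So out = 24

Answer: 24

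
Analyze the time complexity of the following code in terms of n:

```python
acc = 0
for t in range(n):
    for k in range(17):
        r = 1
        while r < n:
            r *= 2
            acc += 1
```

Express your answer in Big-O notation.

Each loop level contributes: n × 1 × log n. Multiplying the contributions gives O(n log n).

Answer: O(n log n)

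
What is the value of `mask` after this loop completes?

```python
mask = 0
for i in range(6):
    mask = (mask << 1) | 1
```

Build 6 consecutive 1-bits: 0b111111
`mask` takes the values: 0 → 1 → 3 → 7 → 15 → 31 → 63

Answer: 63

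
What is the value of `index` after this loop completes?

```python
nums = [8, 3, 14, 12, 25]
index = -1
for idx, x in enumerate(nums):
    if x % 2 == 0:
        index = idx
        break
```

First even number index in [8, 3, 14, 12, 25]
`index` takes the values: -1 → 0

Answer: 0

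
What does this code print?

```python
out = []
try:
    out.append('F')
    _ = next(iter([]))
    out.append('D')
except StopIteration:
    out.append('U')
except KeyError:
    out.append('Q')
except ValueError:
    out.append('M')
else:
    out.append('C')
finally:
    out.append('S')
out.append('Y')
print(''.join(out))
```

Execution trace: 'F' (try body) → 'U' (except StopIteration) → 'S' (finally) → 'Y' (after the try/except). Output: FUSY

Answer: FUSY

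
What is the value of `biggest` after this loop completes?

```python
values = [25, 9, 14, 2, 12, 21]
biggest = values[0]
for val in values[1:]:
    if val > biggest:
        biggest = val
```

Maximum of [25, 9, 14, 2, 12, 21]
`biggest` takes the values: 25

Answer: 25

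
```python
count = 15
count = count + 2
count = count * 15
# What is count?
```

Trace:
`count = 15` → count = 15
`count = count + 2` → count = 17
`count = count * 15` → count = 255
So count = 255

Answer: 255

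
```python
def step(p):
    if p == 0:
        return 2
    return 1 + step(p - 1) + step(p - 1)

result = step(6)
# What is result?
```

step(p) = 1 + 2·step(p-1), step(0)=2. Closed form: (2+1)·2^6 - 1 = 191.

Answer: 191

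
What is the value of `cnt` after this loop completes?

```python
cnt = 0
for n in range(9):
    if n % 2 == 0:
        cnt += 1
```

Count numbers divisible by 2 in range(9)
`cnt` takes the values: 0 → 1 → 2 → 3 → 4 → 5

Answer: 5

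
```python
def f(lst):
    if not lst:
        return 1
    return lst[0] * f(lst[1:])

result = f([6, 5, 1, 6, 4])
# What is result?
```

Product over [6, 5, 1, 6, 4] = 6 * 5 * 1 * 6 * 4 = 720

Answer: 720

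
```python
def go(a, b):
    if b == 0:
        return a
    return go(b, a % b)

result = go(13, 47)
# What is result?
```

go(13, 47) -> go(47, 13) -> go(13, 8) -> go(8, 5) -> go(5, 3) -> go(3, 2) -> go(2, 1) -> go(1, 0) -> 1

Answer: 1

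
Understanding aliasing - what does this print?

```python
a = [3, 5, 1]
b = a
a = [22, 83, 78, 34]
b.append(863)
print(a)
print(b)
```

Key concept: rebinding vs mutation: a is rebound to a new list, b still points at the original.
Step by step:
`a = [3, 5, 1]` → a = [3, 5, 1]
`b = a` → b = [3, 5, 1] (same object as a)
`a = [22, 83, 78, 34]` → a = [22, 83, 78, 34]
`b.append(863)` → b = [3, 5, 1, 863]
`print(a)` → prints [22, 83, 78, 34]
`print(b)` → prints [3, 5, 1, 863]

Answer:
[22, 83, 78, 34]
[3, 5, 1, 863]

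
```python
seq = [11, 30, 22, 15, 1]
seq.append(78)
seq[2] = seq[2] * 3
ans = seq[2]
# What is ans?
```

Trace:
`seq = [11, 30, 22, 15, 1]` → seq = [11, 30, 22, 15, 1]
`seq.append(78)` → seq = [11, 30, 22, 15, 1, 78]
`seq[2] = seq[2] * 3` → seq = [11, 30, 66, 15, 1, 78]
`ans = seq[2]` → ans = 66
So ans = 66

Answer: 66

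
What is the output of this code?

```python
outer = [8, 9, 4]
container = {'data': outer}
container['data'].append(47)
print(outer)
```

Key concept: dict holds reference to list.
Step by step:
`outer = [8, 9, 4]` → outer = [8, 9, 4]
`container = {'data': outer}` → container = {'data': [8, 9, 4]}
`container['data'].append(47)` → outer = [8, 9, 4, 47]; container = {'data': [8, 9, 4, 47]}
`print(outer)` → prints [8, 9, 4, 47]

Answer: [8, 9, 4, 47]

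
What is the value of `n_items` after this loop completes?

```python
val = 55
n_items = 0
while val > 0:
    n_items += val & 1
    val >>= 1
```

Count set bits in 55 (binary: 0b110111)
`n_items` takes the values: 0 → 1 → 2 → 3 → 4 → 5

Answer: 5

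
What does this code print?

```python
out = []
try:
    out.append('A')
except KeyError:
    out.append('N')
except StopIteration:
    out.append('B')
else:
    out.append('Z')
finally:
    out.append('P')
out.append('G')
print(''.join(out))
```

Execution trace: 'A' (try body, no exception) → 'Z' (else) → 'P' (finally) → 'G' (after the try/except). Output: AZPG

Answer: AZPG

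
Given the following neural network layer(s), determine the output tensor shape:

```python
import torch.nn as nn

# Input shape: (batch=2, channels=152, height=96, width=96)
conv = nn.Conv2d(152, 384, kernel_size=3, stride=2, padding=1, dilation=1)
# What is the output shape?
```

Input: (2, 152, 96, 96) -> Output: (2, 384, 48, 48)

Answer: (2, 384, 48, 48)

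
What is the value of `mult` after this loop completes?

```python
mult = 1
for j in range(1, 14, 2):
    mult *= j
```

Product of 1, 3, 5, ... up to 13
`mult` takes the values: 1 → 3 → 15 → 105 → 945 → 10395 → 135135

Answer: 135135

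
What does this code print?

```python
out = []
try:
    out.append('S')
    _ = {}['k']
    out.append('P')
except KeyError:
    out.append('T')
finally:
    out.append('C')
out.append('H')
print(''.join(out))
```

Execution trace: 'S' (try body) → 'T' (except KeyError) → 'C' (finally) → 'H' (after the try/except). Output: STCH

Answer: STCH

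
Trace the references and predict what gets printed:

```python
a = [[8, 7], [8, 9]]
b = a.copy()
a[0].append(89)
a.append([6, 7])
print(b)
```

Key concept: shallow copy with nested lists.
Step by step:
`a = [[8, 7], [8, 9]]` → a = [[8, 7], [8, 9]]
`b = a.copy()` → b = [[8, 7], [8, 9]]
`a[0].append(89)` → a = [[8, 7, 89], [8, 9]]; b = [[8, 7, 89], [8, 9]]
`a.append([6, 7])` → a = [[8, 7, 89], [8, 9], [6, 7]]
`print(b)` → prints [[8, 7, 89], [8, 9]]

Answer: [[8, 7, 89], [8, 9]]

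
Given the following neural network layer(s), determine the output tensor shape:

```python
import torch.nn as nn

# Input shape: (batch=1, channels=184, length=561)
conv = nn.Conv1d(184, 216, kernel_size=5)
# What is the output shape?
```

Input: (1, 184, 561) -> Output: (1, 216, 557)

Answer: (1, 216, 557)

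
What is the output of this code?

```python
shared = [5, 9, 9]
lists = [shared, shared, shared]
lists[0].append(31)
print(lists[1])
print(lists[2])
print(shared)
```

Key concept: list of same reference.
Step by step:
`shared = [5, 9, 9]` → shared = [5, 9, 9]
`lists = [shared, shared, shared]` → lists = [[5, 9, 9], [5, 9, 9], [5, 9, 9]]
`lists[0].append(31)` → shared = [5, 9, 9, 31]; lists = [[5, 9, 9, 31], [5, 9, 9, 31], [5, 9, 9, 31]]
`print(lists[1])` → prints [5, 9, 9, 31]
`print(lists[2])` → prints [5, 9, 9, 31]
`print(shared)` → prints [5, 9, 9, 31]

Answer:
[5, 9, 9, 31]
[5, 9, 9, 31]
[5, 9, 9, 31]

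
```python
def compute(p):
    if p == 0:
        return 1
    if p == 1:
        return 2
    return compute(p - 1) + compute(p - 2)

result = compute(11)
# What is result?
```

Build up from base cases: compute(0)=1, compute(1)=2, compute(2)=3, compute(3)=5, compute(4)=8, compute(5)=13, compute(6)=21, ..., compute(11)=233

Answer: 233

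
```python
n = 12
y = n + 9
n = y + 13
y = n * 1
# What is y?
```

Trace:
`n = 12` → n = 12
`y = n + 9` → y = 21
`n = y + 13` → n = 34
`y = n * 1` → y = 34
So y = 34

Answer: 34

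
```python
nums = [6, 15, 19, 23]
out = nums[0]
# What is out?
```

Trace:
`nums = [6, 15, 19, 23]` → nums = [6, 15, 19, 23]
`out = nums[0]` → out = 6
So out = 6

Answer: 6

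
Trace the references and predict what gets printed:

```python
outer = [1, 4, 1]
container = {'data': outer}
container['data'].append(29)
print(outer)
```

Key concept: dict holds reference to list.
Step by step:
`outer = [1, 4, 1]` → outer = [1, 4, 1]
`container = {'data': outer}` → container = {'data': [1, 4, 1]}
`container['data'].append(29)` → outer = [1, 4, 1, 29]; container = {'data': [1, 4, 1, 29]}
`print(outer)` → prints [1, 4, 1, 29]

Answer: [1, 4, 1, 29]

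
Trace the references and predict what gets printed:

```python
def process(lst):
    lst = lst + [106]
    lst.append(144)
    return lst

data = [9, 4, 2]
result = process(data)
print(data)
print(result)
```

Key concept: rebinding parameter vs mutation.
Step by step:
`data = [9, 4, 2]` → data = [9, 4, 2]
`result = process(data)` → result = [9, 4, 2, 106, 144]
`print(data)` → prints [9, 4, 2]
`print(result)` → prints [9, 4, 2, 106, 144]

Answer:
[9, 4, 2]
[9, 4, 2, 106, 144]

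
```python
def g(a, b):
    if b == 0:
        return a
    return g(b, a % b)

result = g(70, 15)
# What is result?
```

g(70, 15) -> g(15, 10) -> g(10, 5) -> g(5, 0) -> 5

Answer: 5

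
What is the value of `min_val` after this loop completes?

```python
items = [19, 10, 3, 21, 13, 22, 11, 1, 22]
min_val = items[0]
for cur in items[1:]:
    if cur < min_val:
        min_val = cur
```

Minimum of [19, 10, 3, 21, 13, 22, 11, 1, 22]
`min_val` takes the values: 19 → 10 → 3 → 1

Answer: 1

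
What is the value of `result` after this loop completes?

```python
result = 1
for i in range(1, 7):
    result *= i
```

6! = 720
`result` takes the values: 1 → 2 → 6 → 24 → 120 → 720

Answer: 720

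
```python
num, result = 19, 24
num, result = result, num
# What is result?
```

Trace:
`num, result = 19, 24` → num = 19; result = 24
`num, result = result, num` → num = 24; result = 19
So result = 19

Answer: 19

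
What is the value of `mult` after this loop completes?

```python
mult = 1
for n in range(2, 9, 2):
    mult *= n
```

Product of even numbers 2 to 8
`mult` takes the values: 1 → 2 → 8 → 48 → 384

Answer: 384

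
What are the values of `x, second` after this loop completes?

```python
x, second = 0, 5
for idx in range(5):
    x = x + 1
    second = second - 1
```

x goes 0→5, second goes 5→0
`x, second` takes the values: (0, 5) → (1, 5) → (1, 4) → (2, 4) → (2, 3) → (3, 3) → (3, 2) → (4, 2) → (4, 1) → (5, 1) → (5, 0)

Answer: 5, 0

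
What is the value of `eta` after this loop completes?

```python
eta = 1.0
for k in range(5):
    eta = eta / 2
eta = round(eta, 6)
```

Halving LR 5 times: 1 / 2^5
`eta` takes the values: 1.0 → 0.5 → 0.25 → 0.125 → 0.0625 → 0.03125

Answer: 0.03125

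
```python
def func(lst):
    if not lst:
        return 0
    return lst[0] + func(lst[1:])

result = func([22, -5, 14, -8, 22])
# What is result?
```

22 + (-5) + 14 + (-8) + 22 + 0 = 45

Answer: 45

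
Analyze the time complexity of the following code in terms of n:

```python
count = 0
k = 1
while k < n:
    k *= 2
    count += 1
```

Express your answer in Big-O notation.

Each loop level contributes: log n. Multiplying the contributions gives O(log n).

Answer: O(log n)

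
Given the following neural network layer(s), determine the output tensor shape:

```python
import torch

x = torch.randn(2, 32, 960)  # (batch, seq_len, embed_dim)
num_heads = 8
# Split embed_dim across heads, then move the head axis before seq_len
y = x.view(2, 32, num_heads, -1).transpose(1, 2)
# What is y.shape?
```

Input: (2, 32, 960) -> head_dim = 960 // 8 = 120; after view: (2, 32, 8, 120) -> after transpose(1, 2): (2, 8, 32, 120) -> Output: (2, 8, 32, 120)

Answer: (2, 8, 32, 120)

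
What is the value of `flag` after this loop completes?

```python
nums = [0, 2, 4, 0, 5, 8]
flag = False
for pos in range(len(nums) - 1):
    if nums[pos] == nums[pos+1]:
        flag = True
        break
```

Check consecutive duplicates in [0, 2, 4, 0, 5, 8]
`flag` takes the values: False

Answer: False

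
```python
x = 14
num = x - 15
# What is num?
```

Trace:
`x = 14` → x = 14
`num = x - 15` → num = -1
So num = -1

Answer: -1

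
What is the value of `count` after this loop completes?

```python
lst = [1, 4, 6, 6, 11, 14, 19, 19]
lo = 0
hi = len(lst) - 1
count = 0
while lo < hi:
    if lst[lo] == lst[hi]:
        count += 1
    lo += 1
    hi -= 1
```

Count matching pairs from ends
`count` takes the values: 0

Answer: 0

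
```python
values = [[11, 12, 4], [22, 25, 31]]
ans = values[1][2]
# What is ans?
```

Trace:
`values = [[11, 12, 4], [22, 25, 31]]` → values = [[11, 12, 4], [22, 25, 31]]
`ans = values[1][2]` → ans = 31
So ans = 31

Answer: 31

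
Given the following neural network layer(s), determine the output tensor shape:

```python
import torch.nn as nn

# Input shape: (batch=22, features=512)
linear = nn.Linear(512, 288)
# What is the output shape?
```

Input: (22, 512) -> Output: (22, 288)

Answer: (22, 288)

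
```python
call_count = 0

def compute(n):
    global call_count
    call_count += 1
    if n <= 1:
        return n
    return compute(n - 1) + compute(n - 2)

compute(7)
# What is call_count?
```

Calls(n) = 1 + Calls(n-1) + Calls(n-2); Calls(0)=Calls(1)=1. For n=7 this gives 41.

Answer: 41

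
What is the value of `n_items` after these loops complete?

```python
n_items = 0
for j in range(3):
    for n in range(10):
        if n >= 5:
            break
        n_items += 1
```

Inner breaks at 5, outer runs 3 times
`n_items` takes the values: 0 → 1 → 2 → 3 → 4 → 5 → 6 → 7 → 8 → 9 → 10 → 11 → 12 → 13 → 14 → 15

Answer: 15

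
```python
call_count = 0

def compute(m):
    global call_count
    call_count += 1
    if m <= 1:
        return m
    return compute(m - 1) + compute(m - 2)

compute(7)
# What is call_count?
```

Calls(m) = 1 + Calls(m-1) + Calls(m-2); Calls(0)=Calls(1)=1. For m=7 this gives 41.

Answer: 41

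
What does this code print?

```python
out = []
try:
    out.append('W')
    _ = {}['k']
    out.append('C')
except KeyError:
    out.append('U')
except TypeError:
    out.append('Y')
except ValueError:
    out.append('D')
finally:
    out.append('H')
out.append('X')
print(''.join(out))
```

Execution trace: 'W' (try body) → 'U' (except KeyError) → 'H' (finally) → 'X' (after the try/except). Output: WUHX

Answer: WUHX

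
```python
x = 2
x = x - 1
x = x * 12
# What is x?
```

Trace:
`x = 2` → x = 2
`x = x - 1` → x = 1
`x = x * 12` → x = 12
So x = 12

Answer: 12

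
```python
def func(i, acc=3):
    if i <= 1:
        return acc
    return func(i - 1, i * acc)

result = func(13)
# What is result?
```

Accumulator trace (n, acc): (13, 3) -> (12, 39) -> (11, 468) -> (10, 5148) -> (9, 51480) -> (8, 463320) -> (7, 3706560) -> (6, 25945920) -> (5, 155675520) -> (4, 778377600) -> (3, 3113510400) -> (2, 9340531200) -> (1, 18681062400) -> return 18681062400

Answer: 18681062400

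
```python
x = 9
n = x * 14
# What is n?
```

Trace:
`x = 9` → x = 9
`n = x * 14` → n = 126
So n = 126

Answer: 126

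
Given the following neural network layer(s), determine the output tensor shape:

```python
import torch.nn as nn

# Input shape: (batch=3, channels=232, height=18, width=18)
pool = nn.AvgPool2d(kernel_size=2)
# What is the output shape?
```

Input: (3, 232, 18, 18) -> Output: (3, 232, 9, 9)

Answer: (3, 232, 9, 9)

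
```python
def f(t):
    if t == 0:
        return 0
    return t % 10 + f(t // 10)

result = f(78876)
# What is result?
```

Sum of digits of 78876: 6 + 7 + 8 + 8 + 7 = 36

Answer: 36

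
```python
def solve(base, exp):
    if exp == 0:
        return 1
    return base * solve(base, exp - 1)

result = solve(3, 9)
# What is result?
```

solve(3, 9) = 3 * 3 * 3 * 3 * 3 * 3 * 3 * 3 * 3 = 19683

Answer: 19683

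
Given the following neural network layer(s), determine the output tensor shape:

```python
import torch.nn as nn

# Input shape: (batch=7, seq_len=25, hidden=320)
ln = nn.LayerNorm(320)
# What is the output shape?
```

Input: (7, 25, 320) -> Output: (7, 25, 320)

Answer: (7, 25, 320)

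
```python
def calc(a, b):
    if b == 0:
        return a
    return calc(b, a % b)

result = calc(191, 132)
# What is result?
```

calc(191, 132) -> calc(132, 59) -> calc(59, 14) -> calc(14, 3) -> calc(3, 2) -> calc(2, 1) -> calc(1, 0) -> 1

Answer: 1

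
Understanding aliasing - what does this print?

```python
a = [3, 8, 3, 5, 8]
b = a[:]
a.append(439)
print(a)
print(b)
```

Key concept: slice [:] creates copy.
Step by step:
`a = [3, 8, 3, 5, 8]` → a = [3, 8, 3, 5, 8]
`b = a[:]` → b = [3, 8, 3, 5, 8]
`a.append(439)` → a = [3, 8, 3, 5, 8, 439]
`print(a)` → prints [3, 8, 3, 5, 8, 439]
`print(b)` → prints [3, 8, 3, 5, 8]

Answer:
[3, 8, 3, 5, 8, 439]
[3, 8, 3, 5, 8]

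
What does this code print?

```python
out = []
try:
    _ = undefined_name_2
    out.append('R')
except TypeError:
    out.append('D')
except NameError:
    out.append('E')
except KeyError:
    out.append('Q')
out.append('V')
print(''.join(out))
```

Execution trace: 'E' (except NameError) → 'V' (after the try/except). Output: EV

Answer: EV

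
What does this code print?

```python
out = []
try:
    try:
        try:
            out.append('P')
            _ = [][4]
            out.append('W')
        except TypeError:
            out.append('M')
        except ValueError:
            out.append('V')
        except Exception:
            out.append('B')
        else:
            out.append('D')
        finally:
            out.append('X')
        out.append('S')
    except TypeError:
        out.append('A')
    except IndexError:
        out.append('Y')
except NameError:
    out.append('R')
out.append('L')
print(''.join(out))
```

Execution trace: 'P' (inner try body) → 'B' (inner except Exception) → 'X' (inner finally) → 'S' (try body, no exception) → 'L' (after the try/except). Output: PBXSL

Answer: PBXSL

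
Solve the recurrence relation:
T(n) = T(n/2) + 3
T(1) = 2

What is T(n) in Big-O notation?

Each step divides n by 2 and adds 3. After log_2(n) steps we reach T(1)=2. So T(n) = 3·log_2(n) + 2 = O(log n).

Answer: O(log n)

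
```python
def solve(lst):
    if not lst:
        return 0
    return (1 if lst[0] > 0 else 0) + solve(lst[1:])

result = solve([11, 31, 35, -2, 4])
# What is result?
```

Count of positive elements in [11, 31, 35, -2, 4] = 4

Answer: 4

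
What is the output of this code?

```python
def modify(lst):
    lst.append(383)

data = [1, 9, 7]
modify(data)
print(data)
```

Key concept: function modifies passed list.
Step by step:
`data = [1, 9, 7]` → data = [1, 9, 7]
`modify(data)` → data = [1, 9, 7, 383]
`print(data)` → prints [1, 9, 7, 383]

Answer: [1, 9, 7, 383]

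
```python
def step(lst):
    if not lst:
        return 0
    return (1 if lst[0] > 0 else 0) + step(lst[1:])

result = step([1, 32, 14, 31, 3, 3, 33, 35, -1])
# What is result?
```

Count of positive elements in [1, 32, 14, 31, 3, 3, 33, 35, -1] = 8

Answer: 8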